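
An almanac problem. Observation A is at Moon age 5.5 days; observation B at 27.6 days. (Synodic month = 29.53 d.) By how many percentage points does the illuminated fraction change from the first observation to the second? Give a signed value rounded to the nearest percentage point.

First observation: θ = 360°·5.5/29.53 = 67.1°, so f = 0.305.
Second observation: θ = 336.5°, f = 0.042.
Δf = 0.042 − 0.305 = -0.263, i.e. -26 pp.

-26 pp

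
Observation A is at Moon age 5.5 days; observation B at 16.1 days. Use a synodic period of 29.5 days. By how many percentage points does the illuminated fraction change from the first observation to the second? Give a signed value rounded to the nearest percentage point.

First observation: θ = 360°·5.5/29.5 = 67.1°, so f = 0.306.
Second observation: θ = 196.5°, f = 0.979.
Δf = 0.979 − 0.306 = +0.674, i.e. +67 pp.

+67 pp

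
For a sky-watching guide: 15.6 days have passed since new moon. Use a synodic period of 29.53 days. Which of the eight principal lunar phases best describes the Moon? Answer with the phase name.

At 15.6/29.53 of the cycle, θ ≈ 190° — the full moon range.

full moon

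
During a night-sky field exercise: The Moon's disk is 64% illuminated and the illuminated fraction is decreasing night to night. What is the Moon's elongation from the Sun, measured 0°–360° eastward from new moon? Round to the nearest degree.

From f = (1 − cos θ)/2: cos θ = 1 − 2×0.64 = -0.280; arccos → 106.3°.
Since the Moon is past full (waning), take the reflex angle: θ = 360° − 106.3° = 253.7°.

254°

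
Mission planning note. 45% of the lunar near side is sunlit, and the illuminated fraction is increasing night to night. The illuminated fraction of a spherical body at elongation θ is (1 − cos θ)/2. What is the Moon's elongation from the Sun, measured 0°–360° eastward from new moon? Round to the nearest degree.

84°

Invert f = (1 − cos θ)/2 to get cos θ = 1 − 2(0.45) = 0.100, hence θ₀ = arccos 0.100 = 84.3°.
The Moon is waxing (0°–180°), so θ = 84.3° directly.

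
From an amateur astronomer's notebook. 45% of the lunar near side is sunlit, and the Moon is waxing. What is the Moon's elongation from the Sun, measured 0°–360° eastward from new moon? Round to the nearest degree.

From f = (1 − cos θ)/2: cos θ = 1 − 2×0.45 = 0.100; arccos → 84.3°.
The Moon is waxing (0°–180°), so θ = 84.3° directly.

84°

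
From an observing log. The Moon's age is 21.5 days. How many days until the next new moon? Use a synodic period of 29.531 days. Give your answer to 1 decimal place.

One full lunation from the last new moon is 29.531 d; remaining = 29.531 − 21.5 = 8.031 d.

8.0 days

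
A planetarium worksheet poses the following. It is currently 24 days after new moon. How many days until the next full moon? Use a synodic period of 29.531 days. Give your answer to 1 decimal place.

Full moon is 0.5 of the way through the cycle: age 0.5 × 29.531 = 14.765 d.
Already past this cycle's full moon; the next is at 14.765 + 29.531 = 44.296 d, so 44.296 − 24 = 20.296 days.

20.3 days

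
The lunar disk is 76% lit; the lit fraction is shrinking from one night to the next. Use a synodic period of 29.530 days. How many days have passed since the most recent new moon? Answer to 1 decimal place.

Invert f = (1 − cos θ)/2 to get cos θ = 1 − 2(0.76) = -0.520, hence θ₀ = arccos -0.520 = 121.3°.
A waning Moon lies in 180°–360°, so θ = 360° − 121.3° = 238.7°.
At 360°/29.530 d per day, 238.7° corresponds to 19.58 days.

19.6 days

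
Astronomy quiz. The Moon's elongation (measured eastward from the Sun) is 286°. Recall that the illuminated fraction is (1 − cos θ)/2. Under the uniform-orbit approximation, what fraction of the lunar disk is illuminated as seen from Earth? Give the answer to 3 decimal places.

0.362

f = (1 − cos 286°)/2 = (1 − 0.276)/2 ≈ 0.362.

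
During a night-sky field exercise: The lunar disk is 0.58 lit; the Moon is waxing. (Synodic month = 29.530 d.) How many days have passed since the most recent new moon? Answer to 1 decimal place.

8.1 days

cos θ = 1 − 2f = -0.160, giving a principal value of 99.2°.
Waxing ⇒ before full, so θ = 99.2°.
Age = 29.530 × 99.2°/360° ≈ 8.14 days.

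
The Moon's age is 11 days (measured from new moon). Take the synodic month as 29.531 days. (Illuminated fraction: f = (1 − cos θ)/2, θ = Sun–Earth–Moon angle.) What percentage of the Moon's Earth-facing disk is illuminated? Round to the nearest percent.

85%

The Moon has covered 11/29.531 of its cycle, so θ ≈ 360° × 11/29.531 = 134.1°.
Illuminated fraction = (1 − cos 134.1°)/2 = (1 − (-0.696))/2 ≈ 0.848, so 85%.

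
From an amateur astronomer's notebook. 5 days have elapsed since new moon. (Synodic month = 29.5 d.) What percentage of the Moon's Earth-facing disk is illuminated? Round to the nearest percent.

26%

Elongation θ = 360° × 5/29.5 ≈ 61.0°.
cos 61.0° = 0.485, so f = (1 − 0.485)/2 = 0.258, so 26%.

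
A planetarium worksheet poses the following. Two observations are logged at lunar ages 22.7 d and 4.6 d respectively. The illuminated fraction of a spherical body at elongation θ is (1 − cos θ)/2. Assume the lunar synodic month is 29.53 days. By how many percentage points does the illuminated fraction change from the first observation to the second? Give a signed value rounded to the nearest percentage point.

θ₁ = 360° × 22.7/29.53 = 276.7°, f₁ = (1 − cos θ₁)/2 = 0.441.
θ₂ = 360° × 4.6/29.53 = 56.1°, f₂ = (1 − cos θ₂)/2 = 0.221.
Change = f₂ − f₁ = -0.220 → -22 percentage points.

-22 percentage points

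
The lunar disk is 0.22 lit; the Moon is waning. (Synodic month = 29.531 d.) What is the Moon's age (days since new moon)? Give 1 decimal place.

24.9 days

From f = (1 − cos θ)/2: cos θ = 1 − 2×0.22 = 0.560; arccos → 55.9°.
A waning Moon lies in 180°–360°, so θ = 360° − 55.9° = 304.1°.
Age = 29.531 × 304.1°/360° ≈ 24.94 days.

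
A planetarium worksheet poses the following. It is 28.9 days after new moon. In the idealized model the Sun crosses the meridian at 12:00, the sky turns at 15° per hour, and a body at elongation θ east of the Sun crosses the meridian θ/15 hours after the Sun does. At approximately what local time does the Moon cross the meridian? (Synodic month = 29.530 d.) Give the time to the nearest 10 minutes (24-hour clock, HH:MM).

Phase angle: θ = 360°·(28.9 d)/(29.530 d) = 352.3°.
Delay after the Sun = 352.3° / (15°/h) ≈ 23.49 h.
12:00 + 23.488 h ≈ 11:29 → 11:30 to the nearest ten minutes.

11:30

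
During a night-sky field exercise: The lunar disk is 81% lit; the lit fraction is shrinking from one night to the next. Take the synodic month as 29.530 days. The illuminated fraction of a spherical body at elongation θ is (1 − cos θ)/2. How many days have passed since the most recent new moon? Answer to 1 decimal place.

From f = (1 − cos θ)/2: cos θ = 1 − 2×0.81 = -0.620; arccos → 128.3°.
A waning Moon lies in 180°–360°, so θ = 360° − 128.3° = 231.7°.
That fraction of the synodic month is 231.7/360 × 29.530 d ≈ 19.00 d.

19.0 days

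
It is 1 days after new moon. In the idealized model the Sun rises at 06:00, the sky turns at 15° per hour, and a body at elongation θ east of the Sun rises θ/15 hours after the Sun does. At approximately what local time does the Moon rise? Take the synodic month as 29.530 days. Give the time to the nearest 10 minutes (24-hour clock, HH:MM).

06:50

Elongation θ = 360° × 1/29.530 ≈ 12.2°.
The Moon trails the Sun by θ/15 = 12.2/15 ≈ 0.81 hours.
06:00 + 0.813 h ≈ 06:49 → 06:50 to the nearest ten minutes.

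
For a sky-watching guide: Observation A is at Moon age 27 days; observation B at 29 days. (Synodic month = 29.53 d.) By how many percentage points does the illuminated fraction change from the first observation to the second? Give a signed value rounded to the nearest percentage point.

-7 pp

First observation: θ = 360°·27/29.53 = 329.2°, so f = 0.071.
Second observation: θ = 353.5°, f = 0.003.
Δf = 0.003 − 0.071 = -0.068, i.e. -7 pp.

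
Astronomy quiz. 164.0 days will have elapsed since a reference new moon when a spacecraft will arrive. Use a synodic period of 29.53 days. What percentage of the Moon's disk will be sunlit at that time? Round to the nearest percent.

97%

164.0 d spans 5 complete synodic months (5 × 29.53 = 147.65 d) plus 16.35 d.
The Moon has covered 16.35/29.53 of its cycle, so θ ≈ 360° × 16.35/29.53 = 199.3°.
With cos θ = (-0.944), the lit fraction is (1 − (-0.944))/2 ≈ 0.972, so 97%.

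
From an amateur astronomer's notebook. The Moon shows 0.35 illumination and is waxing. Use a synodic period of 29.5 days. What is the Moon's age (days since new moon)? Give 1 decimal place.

5.9 days

Invert f = (1 − cos θ)/2 to get cos θ = 1 − 2(0.35) = 0.300, hence θ₀ = arccos 0.300 = 72.5°.
Waxing ⇒ before full, so θ = 72.5°.
That fraction of the synodic month is 72.5/360 × 29.5 d ≈ 5.94 d.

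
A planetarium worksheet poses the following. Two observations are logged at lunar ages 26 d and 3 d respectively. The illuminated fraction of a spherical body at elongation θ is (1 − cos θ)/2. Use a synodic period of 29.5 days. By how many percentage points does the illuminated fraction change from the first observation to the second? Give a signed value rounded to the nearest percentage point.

-3 percentage points

θ₁ = 360° × 26/29.5 = 317.3°, f₁ = (1 − cos θ₁)/2 = 0.133.
θ₂ = 360° × 3/29.5 = 36.6°, f₂ = (1 − cos θ₂)/2 = 0.099.
Change = f₂ − f₁ = -0.034 → -3 percentage points.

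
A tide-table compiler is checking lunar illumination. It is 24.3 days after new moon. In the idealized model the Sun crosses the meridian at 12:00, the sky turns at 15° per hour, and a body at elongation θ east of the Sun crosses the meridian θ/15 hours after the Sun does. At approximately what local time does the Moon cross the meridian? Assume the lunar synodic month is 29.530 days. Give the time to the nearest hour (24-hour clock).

The Moon has covered 24.3/29.530 of its cycle, so θ ≈ 360° × 24.3/29.530 = 296.2°.
Delay after the Sun = 296.2° / (15°/h) ≈ 19.75 h.
12:00 + 19.75 h ≈ 07:45 → 08:00 to the nearest hour.

08:00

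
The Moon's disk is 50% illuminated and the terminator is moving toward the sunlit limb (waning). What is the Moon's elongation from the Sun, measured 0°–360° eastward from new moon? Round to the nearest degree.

270°

From f = (1 − cos θ)/2: cos θ = 1 − 2×0.50 = 0.000; arccos → 90.0°.
Waning ⇒ past full, so θ = 360° − 90.0° = 270.0°.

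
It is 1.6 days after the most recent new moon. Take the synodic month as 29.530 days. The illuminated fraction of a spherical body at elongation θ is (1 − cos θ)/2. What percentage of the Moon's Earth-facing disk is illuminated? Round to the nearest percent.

3%

The Moon has covered 1.6/29.530 of its cycle, so θ ≈ 360° × 1.6/29.530 = 19.5°.
Illuminated fraction = (1 − cos 19.5°)/2 = (1 − 0.943)/2 ≈ 0.029, so 3%.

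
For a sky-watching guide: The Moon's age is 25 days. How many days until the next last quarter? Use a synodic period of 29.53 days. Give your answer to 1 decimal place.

Last quarter occurs at elongation 270°, i.e. at age 29.53 × 270/360 = 22.148 d.
Already past this cycle's last quarter; the next is at 22.148 + 29.53 = 51.678 d, so 51.678 − 25 = 26.678 days.

26.7 days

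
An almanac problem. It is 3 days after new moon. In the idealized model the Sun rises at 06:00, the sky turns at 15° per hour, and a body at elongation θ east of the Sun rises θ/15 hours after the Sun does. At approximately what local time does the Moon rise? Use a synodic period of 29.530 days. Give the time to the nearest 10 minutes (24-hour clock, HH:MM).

Phase angle: θ = 360°·(3 d)/(29.530 d) = 36.6°.
The Moon trails the Sun by θ/15 = 36.6/15 ≈ 2.44 hours.
06:00 + 2.438 h ≈ 08:26 → 08:30 to the nearest ten minutes.

08:30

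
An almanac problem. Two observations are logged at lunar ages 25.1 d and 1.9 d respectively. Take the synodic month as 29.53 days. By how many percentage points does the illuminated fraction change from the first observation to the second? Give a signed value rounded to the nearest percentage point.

First observation: θ = 360°·25.1/29.53 = 306.0°, so f = 0.206.
Second observation: θ = 23.2°, f = 0.040.
Δf = 0.040 − 0.206 = -0.166, i.e. -17 pp.

-17 percentage points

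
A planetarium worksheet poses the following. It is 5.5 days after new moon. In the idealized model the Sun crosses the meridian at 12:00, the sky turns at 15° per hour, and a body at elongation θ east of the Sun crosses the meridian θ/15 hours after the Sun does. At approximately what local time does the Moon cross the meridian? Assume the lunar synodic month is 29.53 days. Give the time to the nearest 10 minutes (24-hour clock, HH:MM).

16:30

Phase angle: θ = 360°·(5.5 d)/(29.53 d) = 67.1°.
At 15° of sky rotation per hour, 67.1° corresponds to a 4.47 h lag.
12:00 + 4.470 h ≈ 16:28 → 16:30 to the nearest ten minutes.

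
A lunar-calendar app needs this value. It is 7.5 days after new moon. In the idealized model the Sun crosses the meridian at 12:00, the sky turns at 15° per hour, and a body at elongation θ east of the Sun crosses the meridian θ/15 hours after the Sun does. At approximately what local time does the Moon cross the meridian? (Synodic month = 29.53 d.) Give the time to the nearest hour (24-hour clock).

18:00

Elongation θ = 360° × 7.5/29.53 ≈ 91.4°.
Delay after the Sun = 91.4° / (15°/h) ≈ 6.10 h.
12:00 + 6.10 h ≈ 18:06 → 18:00 to the nearest hour.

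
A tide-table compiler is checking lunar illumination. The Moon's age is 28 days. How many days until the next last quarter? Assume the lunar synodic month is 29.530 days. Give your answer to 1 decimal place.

23.7 days

Last quarter occurs at elongation 270°, i.e. at age 29.530 × 270/360 = 22.148 d.
Already past this cycle's last quarter; the next is at 22.148 + 29.530 = 51.678 d, so 51.678 − 28 = 23.678 days.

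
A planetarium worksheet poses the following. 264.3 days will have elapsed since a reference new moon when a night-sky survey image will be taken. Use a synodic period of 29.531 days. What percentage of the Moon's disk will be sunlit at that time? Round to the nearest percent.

264.3 d spans 8 complete synodic months (8 × 29.531 = 236.25 d) plus 28.05 d.
Phase angle: θ = 360°·(28.05 d)/(29.531 d) = 342.0°.
With cos θ = 0.951, the lit fraction is (1 − 0.951)/2 ≈ 0.025, so 2%.

2%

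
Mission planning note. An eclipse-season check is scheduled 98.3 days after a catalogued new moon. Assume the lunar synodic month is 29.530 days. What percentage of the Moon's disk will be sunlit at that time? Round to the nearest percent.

74%

98.3/29.530 = 3.329 lunations, so 3 complete cycles and 9.71 d into the next.
Elongation θ = 360° × 9.71/29.530 ≈ 118.4°.
cos 118.4° = (-0.475), so f = (1 − (-0.475))/2 = 0.738, so 74%.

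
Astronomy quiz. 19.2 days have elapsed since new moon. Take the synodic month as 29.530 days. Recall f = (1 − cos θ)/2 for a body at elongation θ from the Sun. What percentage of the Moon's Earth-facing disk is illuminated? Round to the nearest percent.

79%

Elongation θ = 360° × 19.2/29.530 ≈ 234.1°.
With cos θ = (-0.587), the lit fraction is (1 − (-0.587))/2 ≈ 0.793, so 79%.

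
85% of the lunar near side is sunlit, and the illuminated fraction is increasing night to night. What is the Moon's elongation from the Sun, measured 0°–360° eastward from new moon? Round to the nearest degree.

Invert f = (1 − cos θ)/2 to get cos θ = 1 − 2(0.85) = -0.700, hence θ₀ = arccos -0.700 = 134.4°.
Waxing ⇒ before full, so θ = 134.4°.

134°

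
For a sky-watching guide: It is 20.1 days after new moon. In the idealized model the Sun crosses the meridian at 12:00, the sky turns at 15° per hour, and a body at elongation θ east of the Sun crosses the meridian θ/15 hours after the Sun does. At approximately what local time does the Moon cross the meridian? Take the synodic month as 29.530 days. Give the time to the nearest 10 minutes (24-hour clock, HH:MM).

Elongation θ = 360° × 20.1/29.530 ≈ 245.0°.
The Moon trails the Sun by θ/15 = 245.0/15 ≈ 16.34 hours.
12:00 + 16.336 h ≈ 04:20 → 04:20 to the nearest ten minutes.

04:20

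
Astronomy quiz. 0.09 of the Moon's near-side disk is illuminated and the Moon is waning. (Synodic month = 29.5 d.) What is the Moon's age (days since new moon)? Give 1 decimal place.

cos θ = 1 − 2f = 0.820, giving a principal value of 34.9°.
Since the Moon is past full (waning), take the reflex angle: θ = 360° − 34.9° = 325.1°.
Age = 29.5 × 325.1°/360° ≈ 26.64 days.

26.6 days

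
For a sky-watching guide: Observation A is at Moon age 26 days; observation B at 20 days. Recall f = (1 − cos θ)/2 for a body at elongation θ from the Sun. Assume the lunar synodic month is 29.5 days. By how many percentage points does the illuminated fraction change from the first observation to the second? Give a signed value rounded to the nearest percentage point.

First observation: θ = 360°·26/29.5 = 317.3°, so f = 0.133.
Second observation: θ = 244.1°, f = 0.719.
Δf = 0.719 − 0.133 = +0.586, i.e. +59 pp.

+59 percentage points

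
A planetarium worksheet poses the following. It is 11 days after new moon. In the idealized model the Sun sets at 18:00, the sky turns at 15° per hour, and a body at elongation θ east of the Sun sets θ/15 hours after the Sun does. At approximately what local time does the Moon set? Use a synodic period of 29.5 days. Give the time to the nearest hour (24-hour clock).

03:00

Phase angle: θ = 360°·(11 d)/(29.5 d) = 134.2°.
The Moon trails the Sun by θ/15 = 134.2/15 ≈ 8.95 hours.
18:00 + 8.95 h ≈ 02:57 → 03:00 to the nearest hour.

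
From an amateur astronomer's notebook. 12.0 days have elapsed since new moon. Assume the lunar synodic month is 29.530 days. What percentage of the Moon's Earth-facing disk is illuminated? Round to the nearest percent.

92%

The Moon has covered 12.0/29.530 of its cycle, so θ ≈ 360° × 12.0/29.530 = 146.3°.
With cos θ = (-0.832), the lit fraction is (1 − (-0.832))/2 ≈ 0.916, so 92%.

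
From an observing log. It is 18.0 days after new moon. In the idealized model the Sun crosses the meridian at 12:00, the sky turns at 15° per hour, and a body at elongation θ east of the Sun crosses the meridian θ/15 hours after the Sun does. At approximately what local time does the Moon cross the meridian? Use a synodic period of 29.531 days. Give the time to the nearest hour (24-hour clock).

03:00

Phase angle: θ = 360°·(18.0 d)/(29.531 d) = 219.4°.
At 15° of sky rotation per hour, 219.4° corresponds to a 14.63 h lag.
12:00 + 14.63 h ≈ 02:38 → 03:00 to the nearest hour.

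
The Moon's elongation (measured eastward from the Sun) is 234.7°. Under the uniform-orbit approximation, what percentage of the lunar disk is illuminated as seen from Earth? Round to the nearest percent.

79%

cos 234.7° = (-0.578), so f = (1 − (-0.578))/2 = 0.789, i.e. 79%.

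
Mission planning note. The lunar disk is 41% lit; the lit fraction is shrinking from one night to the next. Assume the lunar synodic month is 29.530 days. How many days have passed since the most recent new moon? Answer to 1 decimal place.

23.0 days

Invert f = (1 − cos θ)/2 to get cos θ = 1 − 2(0.41) = 0.180, hence θ₀ = arccos 0.180 = 79.6°.
A waning Moon lies in 180°–360°, so θ = 360° − 79.6° = 280.4°.
That fraction of the synodic month is 280.4/360 × 29.530 d ≈ 23.00 d.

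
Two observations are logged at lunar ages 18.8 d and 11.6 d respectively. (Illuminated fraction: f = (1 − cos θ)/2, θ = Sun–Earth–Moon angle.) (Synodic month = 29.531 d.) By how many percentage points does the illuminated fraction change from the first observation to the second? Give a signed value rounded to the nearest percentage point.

+6 pp

θ₁ = 360° × 18.8/29.531 = 229.2°, f₁ = (1 − cos θ₁)/2 = 0.827.
θ₂ = 360° × 11.6/29.531 = 141.4°, f₂ = (1 − cos θ₂)/2 = 0.891.
Change = f₂ − f₁ = +0.064 → +6 percentage points.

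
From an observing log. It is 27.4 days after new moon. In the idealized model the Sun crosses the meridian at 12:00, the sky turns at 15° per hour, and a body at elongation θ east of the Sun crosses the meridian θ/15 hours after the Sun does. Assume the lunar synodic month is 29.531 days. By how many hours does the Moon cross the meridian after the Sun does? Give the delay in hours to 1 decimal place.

Phase angle: θ = 360°·(27.4 d)/(29.531 d) = 334.0°.
At 15° of sky rotation per hour, 334.0° corresponds to a 22.27 h lag.
So the Moon crosses the meridian 22.27 h after the Sun.

22.3 h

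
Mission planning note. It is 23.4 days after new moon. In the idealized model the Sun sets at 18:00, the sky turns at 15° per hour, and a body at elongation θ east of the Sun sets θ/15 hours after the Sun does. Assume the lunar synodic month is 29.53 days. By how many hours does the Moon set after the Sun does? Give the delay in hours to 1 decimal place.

19.0 h

The Moon has covered 23.4/29.53 of its cycle, so θ ≈ 360° × 23.4/29.53 = 285.3°.
At 15° of sky rotation per hour, 285.3° corresponds to a 19.02 h lag.
So the Moon sets 19.02 h after the Sun.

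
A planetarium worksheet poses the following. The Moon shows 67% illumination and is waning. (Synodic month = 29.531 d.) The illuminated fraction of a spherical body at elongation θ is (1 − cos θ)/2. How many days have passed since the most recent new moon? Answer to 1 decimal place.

From f = (1 − cos θ)/2: cos θ = 1 − 2×0.67 = -0.340; arccos → 109.9°.
Waning ⇒ past full, so θ = 360° − 109.9° = 250.1°.
That fraction of the synodic month is 250.1/360 × 29.531 d ≈ 20.52 d.

20.5 days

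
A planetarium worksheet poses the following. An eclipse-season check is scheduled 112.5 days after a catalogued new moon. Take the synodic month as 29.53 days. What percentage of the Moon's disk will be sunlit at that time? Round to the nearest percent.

32%

Reduce mod P: 112.5 − 3×29.53 = 23.91 d into the current lunation.
Elongation θ = 360° × 23.91/29.53 ≈ 291.5°.
cos 291.5° = 0.366, so f = (1 − 0.366)/2 = 0.317, so 32%.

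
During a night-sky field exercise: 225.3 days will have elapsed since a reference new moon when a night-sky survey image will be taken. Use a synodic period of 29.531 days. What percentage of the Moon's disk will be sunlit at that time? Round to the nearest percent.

225.3 d spans 7 complete synodic months (7 × 29.531 = 206.72 d) plus 18.58 d.
Elongation θ = 360° × 18.58/29.531 ≈ 226.5°.
With cos θ = (-0.688), the lit fraction is (1 − (-0.688))/2 ≈ 0.844, so 84%.

84%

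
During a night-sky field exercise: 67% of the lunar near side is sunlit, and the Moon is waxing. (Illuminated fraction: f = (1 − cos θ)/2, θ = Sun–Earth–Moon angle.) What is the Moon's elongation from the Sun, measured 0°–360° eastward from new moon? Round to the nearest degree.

From f = (1 − cos θ)/2: cos θ = 1 − 2×0.67 = -0.340; arccos → 109.9°.
Before full moon the principal value applies: θ = 109.9°.

110°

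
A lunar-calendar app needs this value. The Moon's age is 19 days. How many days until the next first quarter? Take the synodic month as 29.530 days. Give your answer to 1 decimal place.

First quarter is 0.25 of the way through the cycle: age 0.25 × 29.530 = 7.383 d.
This lunation's first quarter (7.383 d) has passed, so add one period: 36.913 − 19 = 17.913 days.

17.9 days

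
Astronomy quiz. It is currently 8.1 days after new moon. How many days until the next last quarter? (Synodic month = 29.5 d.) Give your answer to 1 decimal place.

Last quarter occurs at elongation 270°, i.e. at age 29.5 × 270/360 = 22.125 d.
So 14.025 days remain (22.125 − 8.1).

14.0 days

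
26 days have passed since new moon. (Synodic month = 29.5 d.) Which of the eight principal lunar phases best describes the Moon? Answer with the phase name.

At 26/29.5 of the cycle, θ ≈ 317° — the waning crescent range.

waning crescent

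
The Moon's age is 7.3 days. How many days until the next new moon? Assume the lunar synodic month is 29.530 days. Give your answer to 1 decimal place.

The next new moon completes the synodic month: 29.530 − 7.3 = 22.230 days.

22.2 days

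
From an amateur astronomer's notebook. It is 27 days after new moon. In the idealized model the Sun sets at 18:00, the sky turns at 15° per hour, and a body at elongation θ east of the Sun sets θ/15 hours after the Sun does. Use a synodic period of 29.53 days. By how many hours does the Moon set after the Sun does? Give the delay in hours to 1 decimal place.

21.9 h

The Moon has covered 27/29.53 of its cycle, so θ ≈ 360° × 27/29.53 = 329.2°.
At 15° of sky rotation per hour, 329.2° corresponds to a 21.94 h lag.
So the Moon sets 21.94 h after the Sun.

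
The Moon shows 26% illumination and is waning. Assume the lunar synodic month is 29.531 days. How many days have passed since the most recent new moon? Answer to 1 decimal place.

24.5 days

Invert f = (1 − cos θ)/2 to get cos θ = 1 − 2(0.26) = 0.480, hence θ₀ = arccos 0.480 = 61.3°.
Since the Moon is past full (waning), take the reflex angle: θ = 360° − 61.3° = 298.7°.
That fraction of the synodic month is 298.7/360 × 29.531 d ≈ 24.50 d.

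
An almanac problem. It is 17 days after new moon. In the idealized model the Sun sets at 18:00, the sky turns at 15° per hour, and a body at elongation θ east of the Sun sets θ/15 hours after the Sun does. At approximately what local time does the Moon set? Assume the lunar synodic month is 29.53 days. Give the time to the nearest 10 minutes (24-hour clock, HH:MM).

Elongation θ = 360° × 17/29.53 ≈ 207.2°.
The Moon trails the Sun by θ/15 = 207.2/15 ≈ 13.82 hours.
18:00 + 13.816 h ≈ 07:49 → 07:50 to the nearest ten minutes.

07:50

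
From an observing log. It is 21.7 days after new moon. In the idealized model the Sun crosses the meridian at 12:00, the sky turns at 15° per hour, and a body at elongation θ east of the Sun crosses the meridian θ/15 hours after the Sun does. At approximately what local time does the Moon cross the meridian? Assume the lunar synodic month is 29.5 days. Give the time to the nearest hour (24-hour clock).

06:00

Phase angle: θ = 360°·(21.7 d)/(29.5 d) = 264.8°.
Delay after the Sun = 264.8° / (15°/h) ≈ 17.65 h.
12:00 + 17.65 h ≈ 05:39 → 06:00 to the nearest hour.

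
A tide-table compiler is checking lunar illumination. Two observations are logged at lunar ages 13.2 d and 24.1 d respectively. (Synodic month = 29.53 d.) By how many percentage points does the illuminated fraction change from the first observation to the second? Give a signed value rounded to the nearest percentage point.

-67 percentage points

First observation: θ = 360°·13.2/29.53 = 160.9°, so f = 0.973.
Second observation: θ = 293.8°, f = 0.298.
Δf = 0.298 − 0.973 = -0.674, i.e. -67 pp.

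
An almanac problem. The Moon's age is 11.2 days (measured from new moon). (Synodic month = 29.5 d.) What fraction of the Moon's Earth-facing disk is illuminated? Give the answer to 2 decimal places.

0.86

Phase angle: θ = 360°·(11.2 d)/(29.5 d) = 136.7°.
Illuminated fraction = (1 − cos 136.7°)/2 = (1 − (-0.728))/2 ≈ 0.864.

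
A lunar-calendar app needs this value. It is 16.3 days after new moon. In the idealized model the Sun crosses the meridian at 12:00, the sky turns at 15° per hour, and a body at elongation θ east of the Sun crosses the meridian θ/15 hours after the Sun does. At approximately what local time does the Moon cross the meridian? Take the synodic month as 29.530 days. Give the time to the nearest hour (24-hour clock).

01:00

Elongation θ = 360° × 16.3/29.530 ≈ 198.7°.
Delay after the Sun = 198.7° / (15°/h) ≈ 13.25 h.
12:00 + 13.25 h ≈ 01:15 → 01:00 to the nearest hour.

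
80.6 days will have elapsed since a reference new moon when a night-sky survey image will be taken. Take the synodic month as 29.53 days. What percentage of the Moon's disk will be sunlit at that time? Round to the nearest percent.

56%

Reduce mod P: 80.6 − 2×29.53 = 21.54 d into the current lunation.
The Moon has covered 21.54/29.53 of its cycle, so θ ≈ 360° × 21.54/29.53 = 262.6°.
Illuminated fraction = (1 − cos 262.6°)/2 = (1 − (-0.129))/2 ≈ 0.564, so 56%.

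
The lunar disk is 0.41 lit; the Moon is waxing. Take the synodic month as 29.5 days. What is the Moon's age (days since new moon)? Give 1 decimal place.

6.5 days

From f = (1 − cos θ)/2: cos θ = 1 − 2×0.41 = 0.180; arccos → 79.6°.
Before full moon the principal value applies: θ = 79.6°.
At 360°/29.5 d per day, 79.6° corresponds to 6.53 days.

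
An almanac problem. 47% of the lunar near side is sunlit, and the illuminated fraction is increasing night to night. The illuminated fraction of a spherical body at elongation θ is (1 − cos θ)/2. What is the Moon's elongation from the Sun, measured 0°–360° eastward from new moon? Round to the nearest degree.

87°

From f = (1 − cos θ)/2: cos θ = 1 − 2×0.47 = 0.060; arccos → 86.6°.
Waxing ⇒ before full, so θ = 86.6°.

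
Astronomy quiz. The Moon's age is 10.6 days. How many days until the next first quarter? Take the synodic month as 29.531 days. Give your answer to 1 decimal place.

26.3 days

First quarter occurs at elongation 90°, i.e. at age 29.531 × 90/360 = 7.383 d.
Already past this cycle's first quarter; the next is at 7.383 + 29.531 = 36.914 d, so 36.914 − 10.6 = 26.314 days.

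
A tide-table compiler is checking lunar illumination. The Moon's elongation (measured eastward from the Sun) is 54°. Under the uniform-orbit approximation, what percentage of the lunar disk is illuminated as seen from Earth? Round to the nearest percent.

21%

Half-versine of 54°: (1 − 0.588)/2 = 0.206, i.e. 21%.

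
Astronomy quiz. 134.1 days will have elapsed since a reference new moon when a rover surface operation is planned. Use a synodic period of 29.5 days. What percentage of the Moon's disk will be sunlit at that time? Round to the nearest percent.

98%

134.1 d spans 4 complete synodic months (4 × 29.5 = 118.00 d) plus 16.10 d.
Elongation θ = 360° × 16.10/29.5 ≈ 196.5°.
Illuminated fraction = (1 − cos 196.5°)/2 = (1 − (-0.959))/2 ≈ 0.979, so 98%.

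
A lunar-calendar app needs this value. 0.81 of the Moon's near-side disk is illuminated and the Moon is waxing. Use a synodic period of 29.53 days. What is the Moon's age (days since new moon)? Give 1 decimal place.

10.5 days

Invert f = (1 − cos θ)/2 to get cos θ = 1 − 2(0.81) = -0.620, hence θ₀ = arccos -0.620 = 128.3°.
Before full moon the principal value applies: θ = 128.3°.
That fraction of the synodic month is 128.3/360 × 29.53 d ≈ 10.53 d.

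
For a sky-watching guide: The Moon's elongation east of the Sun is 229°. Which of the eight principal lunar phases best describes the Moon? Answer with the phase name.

waning gibbous

229° lies in the waning gibbous sector of the 8-phase cycle.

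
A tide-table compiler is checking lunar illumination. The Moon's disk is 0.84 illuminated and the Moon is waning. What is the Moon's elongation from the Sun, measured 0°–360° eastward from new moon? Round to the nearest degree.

cos θ = 1 − 2f = -0.680, giving a principal value of 132.8°.
Waning ⇒ past full, so θ = 360° − 132.8° = 227.2°.

227°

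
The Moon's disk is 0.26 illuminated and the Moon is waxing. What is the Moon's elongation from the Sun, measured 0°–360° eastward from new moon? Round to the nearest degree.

Invert f = (1 − cos θ)/2 to get cos θ = 1 − 2(0.26) = 0.480, hence θ₀ = arccos 0.480 = 61.3°.
The Moon is waxing (0°–180°), so θ = 61.3° directly.

61°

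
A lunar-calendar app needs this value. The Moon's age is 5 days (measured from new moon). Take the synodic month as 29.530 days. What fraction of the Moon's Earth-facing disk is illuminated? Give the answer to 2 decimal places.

0.26

Phase angle: θ = 360°·(5 d)/(29.530 d) = 61.0°.
cos 61.0° = 0.485, so f = (1 − 0.485)/2 = 0.257.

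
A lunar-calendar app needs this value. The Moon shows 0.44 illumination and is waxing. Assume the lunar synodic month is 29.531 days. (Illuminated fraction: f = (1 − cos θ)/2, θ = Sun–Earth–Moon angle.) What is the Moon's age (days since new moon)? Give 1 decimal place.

6.8 days

cos θ = 1 − 2f = 0.120, giving a principal value of 83.1°.
Waxing ⇒ before full, so θ = 83.1°.
At 360°/29.531 d per day, 83.1° corresponds to 6.82 days.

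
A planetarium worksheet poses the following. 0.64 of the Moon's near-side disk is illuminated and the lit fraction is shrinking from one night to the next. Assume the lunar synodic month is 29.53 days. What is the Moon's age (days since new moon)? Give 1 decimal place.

20.8 days

Invert f = (1 − cos θ)/2 to get cos θ = 1 − 2(0.64) = -0.280, hence θ₀ = arccos -0.280 = 106.3°.
Since the Moon is past full (waning), take the reflex angle: θ = 360° − 106.3° = 253.7°.
At 360°/29.53 d per day, 253.7° corresponds to 20.81 days.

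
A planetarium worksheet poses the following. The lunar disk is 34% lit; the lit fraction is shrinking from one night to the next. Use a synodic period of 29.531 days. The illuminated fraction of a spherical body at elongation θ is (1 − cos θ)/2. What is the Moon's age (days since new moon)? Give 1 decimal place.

cos θ = 1 − 2f = 0.320, giving a principal value of 71.3°.
Since the Moon is past full (waning), take the reflex angle: θ = 360° − 71.3° = 288.7°.
That fraction of the synodic month is 288.7/360 × 29.531 d ≈ 23.68 d.

23.7 days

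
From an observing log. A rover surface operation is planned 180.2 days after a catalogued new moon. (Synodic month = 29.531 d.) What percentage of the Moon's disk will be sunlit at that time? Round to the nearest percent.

180.2/29.531 = 6.102 lunations, so 6 complete cycles and 3.01 d into the next.
The Moon has covered 3.01/29.531 of its cycle, so θ ≈ 360° × 3.01/29.531 = 36.7°.
Illuminated fraction = (1 − cos 36.7°)/2 = (1 − 0.801)/2 ≈ 0.099, so 10%.

10%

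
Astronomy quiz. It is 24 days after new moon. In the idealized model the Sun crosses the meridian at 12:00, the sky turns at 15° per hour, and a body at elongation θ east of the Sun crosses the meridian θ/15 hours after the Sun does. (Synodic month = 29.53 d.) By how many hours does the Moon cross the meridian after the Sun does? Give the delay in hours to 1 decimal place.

19.5 h

Phase angle: θ = 360°·(24 d)/(29.53 d) = 292.6°.
Delay after the Sun = 292.6° / (15°/h) ≈ 19.51 h.
So the Moon crosses the meridian 19.51 h after the Sun.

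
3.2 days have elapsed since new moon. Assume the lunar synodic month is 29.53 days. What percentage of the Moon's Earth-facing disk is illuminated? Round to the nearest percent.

The Moon has covered 3.2/29.53 of its cycle, so θ ≈ 360° × 3.2/29.53 = 39.0°.
With cos θ = 0.777, the lit fraction is (1 − 0.777)/2 ≈ 0.111, so 11%.

11%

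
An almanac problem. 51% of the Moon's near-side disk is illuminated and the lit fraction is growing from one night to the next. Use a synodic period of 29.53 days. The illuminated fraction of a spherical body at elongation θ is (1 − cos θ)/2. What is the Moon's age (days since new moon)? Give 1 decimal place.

From f = (1 − cos θ)/2: cos θ = 1 − 2×0.51 = -0.020; arccos → 91.1°.
Before full moon the principal value applies: θ = 91.1°.
Age = 29.53 × 91.1°/360° ≈ 7.48 days.

7.5 days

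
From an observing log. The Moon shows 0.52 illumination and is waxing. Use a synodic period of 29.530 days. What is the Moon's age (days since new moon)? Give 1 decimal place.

7.6 days

cos θ = 1 − 2f = -0.040, giving a principal value of 92.3°.
Before full moon the principal value applies: θ = 92.3°.
Age = 29.530 × 92.3°/360° ≈ 7.57 days.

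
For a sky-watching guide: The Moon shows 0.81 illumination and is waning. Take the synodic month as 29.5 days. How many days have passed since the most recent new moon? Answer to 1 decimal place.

19.0 days

cos θ = 1 − 2f = -0.620, giving a principal value of 128.3°.
Since the Moon is past full (waning), take the reflex angle: θ = 360° − 128.3° = 231.7°.
Age = 29.5 × 231.7°/360° ≈ 18.99 days.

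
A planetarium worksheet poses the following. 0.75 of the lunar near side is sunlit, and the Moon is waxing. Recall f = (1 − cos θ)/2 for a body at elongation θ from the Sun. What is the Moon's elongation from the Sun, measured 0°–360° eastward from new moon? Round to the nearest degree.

From f = (1 − cos θ)/2: cos θ = 1 − 2×0.75 = -0.500; arccos → 120.0°.
Waxing ⇒ before full, so θ = 120.0°.

120°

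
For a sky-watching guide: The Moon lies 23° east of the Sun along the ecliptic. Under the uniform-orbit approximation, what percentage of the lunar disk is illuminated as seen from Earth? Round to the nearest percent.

4%

f = (1 − cos 23°)/2 = (1 − 0.921)/2 ≈ 0.040, i.e. 4%.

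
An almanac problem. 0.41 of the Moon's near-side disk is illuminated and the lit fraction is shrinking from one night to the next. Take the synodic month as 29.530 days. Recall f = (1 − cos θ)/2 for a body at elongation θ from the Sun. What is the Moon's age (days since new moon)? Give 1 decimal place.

Invert f = (1 − cos θ)/2 to get cos θ = 1 − 2(0.41) = 0.180, hence θ₀ = arccos 0.180 = 79.6°.
A waning Moon lies in 180°–360°, so θ = 360° − 79.6° = 280.4°.
That fraction of the synodic month is 280.4/360 × 29.530 d ≈ 23.00 d.

23.0 days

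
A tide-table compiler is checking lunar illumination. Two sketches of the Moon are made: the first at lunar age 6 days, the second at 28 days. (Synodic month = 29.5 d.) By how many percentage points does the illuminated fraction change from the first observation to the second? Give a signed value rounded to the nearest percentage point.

-33 percentage points

First observation: θ = 360°·6/29.5 = 73.2°, so f = 0.356.
Second observation: θ = 341.7°, f = 0.025.
Δf = 0.025 − 0.356 = -0.330, i.e. -33 pp.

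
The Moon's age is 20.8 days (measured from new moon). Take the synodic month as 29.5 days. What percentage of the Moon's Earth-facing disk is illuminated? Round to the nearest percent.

Elongation θ = 360° × 20.8/29.5 ≈ 253.8°.
cos 253.8° = (-0.278), so f = (1 − (-0.278))/2 = 0.639, so 64%.

64%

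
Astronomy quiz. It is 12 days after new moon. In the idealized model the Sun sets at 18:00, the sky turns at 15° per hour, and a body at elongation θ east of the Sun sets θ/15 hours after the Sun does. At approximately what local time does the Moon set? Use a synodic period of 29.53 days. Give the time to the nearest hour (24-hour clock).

The Moon has covered 12/29.53 of its cycle, so θ ≈ 360° × 12/29.53 = 146.3°.
At 15° of sky rotation per hour, 146.3° corresponds to a 9.75 h lag.
18:00 + 9.75 h ≈ 03:45 → 04:00 to the nearest hour.

04:00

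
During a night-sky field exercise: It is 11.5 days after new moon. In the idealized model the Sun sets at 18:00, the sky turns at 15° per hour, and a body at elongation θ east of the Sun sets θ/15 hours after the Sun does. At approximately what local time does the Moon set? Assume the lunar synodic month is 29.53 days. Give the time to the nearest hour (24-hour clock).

03:00

Elongation θ = 360° × 11.5/29.53 ≈ 140.2°.
At 15° of sky rotation per hour, 140.2° corresponds to a 9.35 h lag.
18:00 + 9.35 h ≈ 03:21 → 03:00 to the nearest hour.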